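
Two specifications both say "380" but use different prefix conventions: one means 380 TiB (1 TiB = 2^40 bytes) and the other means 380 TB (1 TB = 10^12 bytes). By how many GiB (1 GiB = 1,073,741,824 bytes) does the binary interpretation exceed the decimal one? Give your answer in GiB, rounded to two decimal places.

380 TiB = 380 × 1,099,511,627,776 = 417,814,418,554,880 bytes
380 TB = 380 × 1,000,000,000,000 = 380,000,000,000,000 bytes
difference = 37,814,418,554,880 bytes
37,814,418,554,880 / 1,073,741,824 = 35,217.42 GiB

35,217.42 GiB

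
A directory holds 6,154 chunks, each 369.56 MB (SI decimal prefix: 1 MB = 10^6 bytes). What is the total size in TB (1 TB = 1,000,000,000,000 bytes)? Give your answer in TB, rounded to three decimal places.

Total = 6,154 × 369.56 MB = 2274272.24 MB
= 2274272.24 × 1,000,000 bytes = 2,274,272,240,000 bytes
1 TB = 1,000,000,000,000 bytes
2,274,272,240,000 / 1,000,000,000,000 = 2.274 TB

2.274 TB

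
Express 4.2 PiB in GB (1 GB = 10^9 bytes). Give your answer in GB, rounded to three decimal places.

4,728,779.609 GB

4.2 PiB = 4.2 × 2^50 bytes = 4,728,779,608,739,020.8 bytes
1 GB = 1,000,000,000 bytes
4,728,779,608,739,020.8 / 1,000,000,000 = 4,728,779.609 GB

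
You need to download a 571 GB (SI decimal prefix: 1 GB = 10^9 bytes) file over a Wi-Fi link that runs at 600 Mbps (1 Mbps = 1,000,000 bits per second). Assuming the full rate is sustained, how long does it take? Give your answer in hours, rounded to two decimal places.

2.11 hours

571 GB = 571,000,000,000 bytes = 4,568,000,000,000 bits
600 Mbps = 600,000,000 bits/s
time = 4,568,000,000,000 / 600,000,000 = 7,613.3333 s
7,613.3333 s / 3600 = 2.11 hours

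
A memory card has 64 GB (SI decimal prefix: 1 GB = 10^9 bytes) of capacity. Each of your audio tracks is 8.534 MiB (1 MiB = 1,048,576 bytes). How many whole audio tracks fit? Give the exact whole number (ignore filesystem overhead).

7,151

Capacity: 64 GB = 64,000,000,000 bytes
Per item: 8.534 MiB = 8,948,547.584 bytes
⌊64,000,000,000 / 8,948,547.584⌋ = 7,151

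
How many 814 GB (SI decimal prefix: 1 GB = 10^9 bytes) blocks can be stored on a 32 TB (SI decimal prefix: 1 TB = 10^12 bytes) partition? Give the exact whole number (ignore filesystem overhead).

Capacity: 32 TB = 32,000,000,000,000 bytes
Per item: 814 GB = 814,000,000,000 bytes
⌊32,000,000,000,000 / 814,000,000,000⌋ = 39

39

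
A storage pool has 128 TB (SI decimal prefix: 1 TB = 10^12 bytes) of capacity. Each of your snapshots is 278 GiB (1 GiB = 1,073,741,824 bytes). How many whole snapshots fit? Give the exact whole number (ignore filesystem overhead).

428

Capacity: 128 TB = 128,000,000,000,000 bytes
Per item: 278 GiB = 298,500,227,072 bytes
⌊128,000,000,000,000 / 298,500,227,072⌋ = 428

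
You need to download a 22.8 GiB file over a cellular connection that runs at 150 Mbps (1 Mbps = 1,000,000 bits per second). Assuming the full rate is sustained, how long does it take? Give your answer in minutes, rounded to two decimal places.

21.76 minutes

22.8 GiB = 24,481,313,587.2 bytes = 195,850,508,697.6 bits
150 Mbps = 150,000,000 bits/s
time = 195,850,508,697.6 / 150,000,000 = 1,305.670 s
1,305.670 s / 60 = 21.76 minutes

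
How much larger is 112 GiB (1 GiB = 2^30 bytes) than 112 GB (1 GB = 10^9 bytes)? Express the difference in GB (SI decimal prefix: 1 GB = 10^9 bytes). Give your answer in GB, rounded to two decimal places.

8.26 GB

112 GiB = 112 × 1,073,741,824 = 120,259,084,288 bytes
112 GB = 112 × 1,000,000,000 = 112,000,000,000 bytes
difference = 8,259,084,288 bytes
8,259,084,288 / 1,000,000,000 = 8.26 GB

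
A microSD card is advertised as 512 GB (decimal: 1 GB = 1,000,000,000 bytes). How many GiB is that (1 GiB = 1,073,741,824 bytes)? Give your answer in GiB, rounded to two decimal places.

512 GB = 512 × 10^9 bytes = 512,000,000,000 bytes
1 GiB = 2^30 bytes = 1,073,741,824 bytes
512,000,000,000 / 1,073,741,824 = 476.84 GiB

476.84 GiB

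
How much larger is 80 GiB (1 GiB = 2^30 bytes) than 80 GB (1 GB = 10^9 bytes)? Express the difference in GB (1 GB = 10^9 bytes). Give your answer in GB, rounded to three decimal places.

5.899 GB

80 GiB = 80 × 1,073,741,824 = 85,899,345,920 bytes
80 GB = 80 × 1,000,000,000 = 80,000,000,000 bytes
difference = 5,899,345,920 bytes
5,899,345,920 / 1,000,000,000 = 5.899 GB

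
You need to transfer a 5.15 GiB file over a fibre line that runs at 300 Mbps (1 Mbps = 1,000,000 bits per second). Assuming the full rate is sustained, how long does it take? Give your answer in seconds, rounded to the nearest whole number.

147 seconds

5.15 GiB = 5,529,770,393.6 bytes = 44,238,163,148.8 bits
300 Mbps = 300,000,000 bits/s
time = 44,238,163,148.8 / 300,000,000 = 147 s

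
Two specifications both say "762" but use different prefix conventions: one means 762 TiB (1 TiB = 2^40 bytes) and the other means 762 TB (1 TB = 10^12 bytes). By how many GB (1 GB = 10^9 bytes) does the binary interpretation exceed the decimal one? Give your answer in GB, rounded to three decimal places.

75,827.860 GB

762 TiB = 762 × 1,099,511,627,776 = 837,827,860,365,312 bytes
762 TB = 762 × 1,000,000,000,000 = 762,000,000,000,000 bytes
difference = 75,827,860,365,312 bytes
75,827,860,365,312 / 1,000,000,000 = 75,827.860 GB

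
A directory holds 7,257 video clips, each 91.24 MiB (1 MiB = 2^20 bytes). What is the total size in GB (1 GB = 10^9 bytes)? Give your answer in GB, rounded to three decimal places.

694.292 GB

Total = 7,257 × 91.24 MiB = 662128.68 MiB
= 662128.68 × 1,048,576 bytes = 694,292,242,759.68 bytes
1 GB = 1,000,000,000 bytes
694,292,242,759.68 / 1,000,000,000 = 694.292 GB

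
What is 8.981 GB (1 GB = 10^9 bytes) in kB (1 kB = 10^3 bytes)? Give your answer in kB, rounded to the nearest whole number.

8.981 GB = 8.981 × 10^9 bytes = 8,981,000,000 bytes
1 kB = 10^3 bytes = 1,000 bytes
8,981,000,000 / 1,000 = 8,981,000 kB

8,981,000 kB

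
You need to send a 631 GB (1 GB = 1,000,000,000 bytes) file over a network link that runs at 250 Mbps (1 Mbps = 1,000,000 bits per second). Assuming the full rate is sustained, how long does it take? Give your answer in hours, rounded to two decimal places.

5.61 hours

631 GB = 631,000,000,000 bytes = 5,048,000,000,000 bits
250 Mbps = 250,000,000 bits/s
time = 5,048,000,000,000 / 250,000,000 = 20,192.0000 s
20,192.0000 s / 3600 = 5.61 hours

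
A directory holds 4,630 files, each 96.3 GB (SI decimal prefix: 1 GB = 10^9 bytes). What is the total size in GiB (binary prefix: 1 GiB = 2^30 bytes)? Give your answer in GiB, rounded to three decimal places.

415,247.865 GiB

Total = 4,630 × 96.3 GB = 445,869 GB
= 445,869 × 1,000,000,000 bytes = 445,869,000,000,000 bytes
1 GiB = 1,073,741,824 bytes
445,869,000,000,000 / 1,073,741,824 = 415,247.865 GiB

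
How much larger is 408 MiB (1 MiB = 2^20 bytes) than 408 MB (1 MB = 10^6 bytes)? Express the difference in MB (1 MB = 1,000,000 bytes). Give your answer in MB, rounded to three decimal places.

408 MiB = 408 × 1,048,576 = 427,819,008 bytes
408 MB = 408 × 1,000,000 = 408,000,000 bytes
difference = 19,819,008 bytes
19,819,008 / 1,000,000 = 19.819 MB

19.819 MB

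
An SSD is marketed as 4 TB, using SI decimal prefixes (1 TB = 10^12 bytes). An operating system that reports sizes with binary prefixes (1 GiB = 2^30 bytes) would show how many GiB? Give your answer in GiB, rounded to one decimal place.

3,725.3 GiB

4 TB = 4 × 10^12 bytes = 4,000,000,000,000 bytes
1 GiB = 2^30 bytes = 1,073,741,824 bytes
4,000,000,000,000 / 1,073,741,824 = 3,725.3 GiB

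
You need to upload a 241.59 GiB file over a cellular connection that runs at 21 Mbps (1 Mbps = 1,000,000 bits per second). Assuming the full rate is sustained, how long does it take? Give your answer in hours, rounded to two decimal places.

241.59 GiB = 259,405,287,260.16 bytes = 2,075,242,298,081.28 bits
21 Mbps = 21,000,000 bits/s
time = 2,075,242,298,081.28 / 21,000,000 = 98,821.0618 s
98,821.0618 s / 3600 = 27.45 hours

27.45 hours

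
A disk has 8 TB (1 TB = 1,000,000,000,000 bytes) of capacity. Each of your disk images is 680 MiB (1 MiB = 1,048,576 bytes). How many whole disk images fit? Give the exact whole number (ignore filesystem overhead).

Capacity: 8 TB = 8,000,000,000,000 bytes
Per item: 680 MiB = 713,031,680 bytes
⌊8,000,000,000,000 / 713,031,680⌋ = 11,219

11,219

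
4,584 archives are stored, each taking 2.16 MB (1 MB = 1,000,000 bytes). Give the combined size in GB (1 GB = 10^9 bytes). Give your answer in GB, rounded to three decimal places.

9.901 GB

Total = 4,584 × 2.16 MB = 9901.44 MB
= 9901.44 × 1,000,000 bytes = 9,901,440,000 bytes
1 GB = 1,000,000,000 bytes
9,901,440,000 / 1,000,000,000 = 9.901 GB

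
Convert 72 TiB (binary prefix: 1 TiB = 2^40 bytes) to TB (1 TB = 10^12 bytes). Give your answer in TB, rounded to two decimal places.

72 TiB = 72 × 2^40 bytes = 79,164,837,199,872 bytes
1 TB = 1,000,000,000,000 bytes
79,164,837,199,872 / 1,000,000,000,000 = 79.16 TB

79.16 TB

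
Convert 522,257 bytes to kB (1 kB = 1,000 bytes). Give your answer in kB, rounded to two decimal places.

522.26 kB

522,257 bytes given.
1 kB = 10^3 bytes = 1,000 bytes
522,257 / 1,000 = 522.26 kB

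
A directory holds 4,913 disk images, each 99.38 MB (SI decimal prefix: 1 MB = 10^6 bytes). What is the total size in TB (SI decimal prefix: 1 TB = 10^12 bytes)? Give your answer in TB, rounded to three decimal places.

Total = 4,913 × 99.38 MB = 488253.94 MB
= 488253.94 × 1,000,000 bytes = 488,253,940,000 bytes
1 TB = 1,000,000,000,000 bytes
488,253,940,000 / 1,000,000,000,000 = 0.488 TB

0.488 TB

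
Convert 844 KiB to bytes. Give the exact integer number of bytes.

864,256 bytes

844 × 1,024 = 864,256 bytes  (1 KiB = 2^10 bytes)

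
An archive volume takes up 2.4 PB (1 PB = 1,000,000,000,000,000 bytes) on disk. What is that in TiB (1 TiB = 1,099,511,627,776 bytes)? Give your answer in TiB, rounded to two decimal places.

2,182.79 TiB

2.4 PB = 2.4 × 10^15 bytes = 2,400,000,000,000,000 bytes
1 TiB = 2^40 bytes = 1,099,511,627,776 bytes
2,400,000,000,000,000 / 1,099,511,627,776 = 2,182.79 TiB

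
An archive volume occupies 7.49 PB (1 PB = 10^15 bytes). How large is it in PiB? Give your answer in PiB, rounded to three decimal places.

7.49 PB = 7.49 × 10^15 bytes = 7,490,000,000,000,000 bytes
1 PiB = 1,125,899,906,842,624 bytes
7,490,000,000,000,000 / 1,125,899,906,842,624 = 6.652 PiB

6.652 PiB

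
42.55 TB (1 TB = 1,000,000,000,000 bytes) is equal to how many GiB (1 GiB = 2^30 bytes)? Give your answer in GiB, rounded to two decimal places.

39,627.78 GiB

42.55 TB × 1,000,000,000,000 bytes/TB = 42,550,000,000,000 bytes
1 GiB = 1,073,741,824 bytes
42,550,000,000,000 / 1,073,741,824 = 39,627.78 GiB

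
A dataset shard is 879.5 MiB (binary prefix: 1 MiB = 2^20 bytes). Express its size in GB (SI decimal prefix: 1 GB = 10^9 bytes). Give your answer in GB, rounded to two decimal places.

879.5 MiB = 879.5 × 2^20 bytes = 922,222,592 bytes
1 GB = 1,000,000,000 bytes
922,222,592 / 1,000,000,000 = 0.92 GB

0.92 GB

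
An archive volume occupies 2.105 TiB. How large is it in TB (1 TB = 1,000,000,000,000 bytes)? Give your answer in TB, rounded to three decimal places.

2.314 TB

2.105 TiB × 1,099,511,627,776 bytes/TiB = 2,314,471,976,468.48 bytes
1 TB = 1,000,000,000,000 bytes
2,314,471,976,468.48 / 1,000,000,000,000 = 2.314 TB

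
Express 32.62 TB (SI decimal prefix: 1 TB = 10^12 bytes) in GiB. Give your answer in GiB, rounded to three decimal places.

30,379.742 GiB

32.62 TB = 32.62 × 10^12 bytes = 32,620,000,000,000 bytes
1 GiB = 1,073,741,824 bytes
32,620,000,000,000 / 1,073,741,824 = 30,379.742 GiB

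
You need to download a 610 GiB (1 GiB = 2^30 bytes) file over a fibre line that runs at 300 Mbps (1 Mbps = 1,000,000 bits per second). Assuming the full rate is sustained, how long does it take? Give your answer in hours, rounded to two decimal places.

4.85 hours

610 GiB = 654,982,512,640 bytes = 5,239,860,101,120 bits
300 Mbps = 300,000,000 bits/s
time = 5,239,860,101,120 / 300,000,000 = 17,466.2003 s
17,466.2003 s / 3600 = 4.85 hours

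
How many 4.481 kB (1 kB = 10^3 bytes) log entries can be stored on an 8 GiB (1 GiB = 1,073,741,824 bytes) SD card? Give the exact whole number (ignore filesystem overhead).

Capacity: 8 GiB = 8,589,934,592 bytes
Per item: 4.481 kB = 4,481 bytes
⌊8,589,934,592 / 4,481⌋ = 1,916,968

1,916,968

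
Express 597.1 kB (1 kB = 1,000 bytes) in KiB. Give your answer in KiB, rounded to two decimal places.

597.1 kB = 597.1 × 10^3 bytes = 597,100 bytes
1 KiB = 2^10 bytes = 1,024 bytes
597,100 / 1,024 = 583.11 KiB

583.11 KiB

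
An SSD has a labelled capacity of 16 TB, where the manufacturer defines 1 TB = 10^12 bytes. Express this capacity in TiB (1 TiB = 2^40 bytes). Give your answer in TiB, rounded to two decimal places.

16 TB × 1,000,000,000,000 bytes/TB = 16,000,000,000,000 bytes
1 TiB = 1,099,511,627,776 bytes
16,000,000,000,000 / 1,099,511,627,776 = 14.55 TiB

14.55 TiB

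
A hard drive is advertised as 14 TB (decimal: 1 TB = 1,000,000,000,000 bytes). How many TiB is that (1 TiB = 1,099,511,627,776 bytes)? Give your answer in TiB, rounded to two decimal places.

14 TB = 14 × 10^12 bytes = 14,000,000,000,000 bytes
1 TiB = 1,099,511,627,776 bytes
14,000,000,000,000 / 1,099,511,627,776 = 12.73 TiB

12.73 TiB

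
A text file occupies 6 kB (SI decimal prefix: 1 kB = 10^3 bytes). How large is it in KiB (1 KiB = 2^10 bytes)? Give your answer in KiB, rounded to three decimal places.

5.859 KiB

6 kB = 6 × 10^3 bytes = 6,000 bytes
1 KiB = 2^10 bytes = 1,024 bytes
6,000 / 1,024 = 5.859 KiB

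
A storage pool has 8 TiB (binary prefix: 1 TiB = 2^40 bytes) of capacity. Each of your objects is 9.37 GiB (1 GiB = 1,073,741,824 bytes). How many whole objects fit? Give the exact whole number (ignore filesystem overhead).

Capacity: 8 TiB = 8,796,093,022,208 bytes
Per item: 9.37 GiB = 10,060,960,890.88 bytes
⌊8,796,093,022,208 / 10,060,960,890.88⌋ = 874

874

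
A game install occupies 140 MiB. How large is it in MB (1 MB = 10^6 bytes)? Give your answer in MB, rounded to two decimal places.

146.80 MB

140 MiB × 1,048,576 bytes/MiB = 146,800,640 bytes
1 MB = 1,000,000 bytes
146,800,640 / 1,000,000 = 146.80 MB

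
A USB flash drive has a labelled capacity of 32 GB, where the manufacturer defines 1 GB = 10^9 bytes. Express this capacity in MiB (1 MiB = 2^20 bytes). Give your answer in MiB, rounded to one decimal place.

30,517.6 MiB

32 GB × 1,000,000,000 bytes/GB = 32,000,000,000 bytes
1 MiB = 2^20 bytes = 1,048,576 bytes
32,000,000,000 / 1,048,576 = 30,517.6 MiB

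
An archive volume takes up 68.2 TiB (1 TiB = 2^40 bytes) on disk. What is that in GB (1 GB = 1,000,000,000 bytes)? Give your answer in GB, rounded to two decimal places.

74,986.69 GB

68.2 TiB × 1,099,511,627,776 bytes/TiB = 74,986,693,014,323.2 bytes
1 GB = 1,000,000,000 bytes
74,986,693,014,323.2 / 1,000,000,000 = 74,986.69 GB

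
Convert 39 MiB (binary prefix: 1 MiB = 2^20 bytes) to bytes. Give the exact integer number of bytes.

40,894,464 bytes

39 × 1,048,576 = 40,894,464 bytes  (1 MiB = 2^20 bytes)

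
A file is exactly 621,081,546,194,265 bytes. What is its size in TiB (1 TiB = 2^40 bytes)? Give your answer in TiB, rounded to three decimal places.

564.870 TiB

621,081,546,194,265 bytes given.
1 TiB = 1,099,511,627,776 bytes
621,081,546,194,265 / 1,099,511,627,776 = 564.870 TiB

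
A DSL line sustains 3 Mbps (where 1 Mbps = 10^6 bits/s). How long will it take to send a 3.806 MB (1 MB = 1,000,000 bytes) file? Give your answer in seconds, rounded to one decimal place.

10.1 seconds

3.806 MB = 3,806,000 bytes = 30,448,000 bits
3 Mbps = 3,000,000 bits/s
time = 30,448,000 / 3,000,000 = 10.1 s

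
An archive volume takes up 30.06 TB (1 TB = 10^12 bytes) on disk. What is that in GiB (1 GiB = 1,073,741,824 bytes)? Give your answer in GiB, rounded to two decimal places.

27,995.56 GiB

30.06 TB = 30.06 × 10^12 bytes = 30,060,000,000,000 bytes
1 GiB = 2^30 bytes = 1,073,741,824 bytes
30,060,000,000,000 / 1,073,741,824 = 27,995.56 GiB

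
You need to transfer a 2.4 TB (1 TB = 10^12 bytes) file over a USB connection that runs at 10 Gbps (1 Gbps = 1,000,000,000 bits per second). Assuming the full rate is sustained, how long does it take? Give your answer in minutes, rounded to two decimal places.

32.00 minutes

2.4 TB = 2,400,000,000,000 bytes = 19,200,000,000,000 bits
10 Gbps = 10,000,000,000 bits/s
time = 19,200,000,000,000 / 10,000,000,000 = 1,920.000 s
1,920.000 s / 60 = 32.00 minutes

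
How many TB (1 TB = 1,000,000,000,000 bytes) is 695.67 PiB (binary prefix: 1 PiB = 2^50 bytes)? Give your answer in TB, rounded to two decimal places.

783,254.79 TB

695.67 PiB × 1,125,899,906,842,624 bytes/PiB = 783,254,788,193,208,238.08 bytes
1 TB = 1,000,000,000,000 bytes
783,254,788,193,208,238.08 / 1,000,000,000,000 = 783,254.79 TB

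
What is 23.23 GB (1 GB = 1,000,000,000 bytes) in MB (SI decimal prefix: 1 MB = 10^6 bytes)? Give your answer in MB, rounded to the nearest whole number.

23,230 MB

23.23 GB × 1,000,000,000 bytes/GB = 23,230,000,000 bytes
1 MB = 10^6 bytes = 1,000,000 bytes
23,230,000,000 / 1,000,000 = 23,230 MB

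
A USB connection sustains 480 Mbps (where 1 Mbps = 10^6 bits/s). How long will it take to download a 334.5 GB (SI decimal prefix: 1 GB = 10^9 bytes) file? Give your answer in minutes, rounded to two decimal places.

92.92 minutes

334.5 GB = 334,500,000,000 bytes = 2,676,000,000,000 bits
480 Mbps = 480,000,000 bits/s
time = 2,676,000,000,000 / 480,000,000 = 5,575.000 s
5,575.000 s / 60 = 92.92 minutes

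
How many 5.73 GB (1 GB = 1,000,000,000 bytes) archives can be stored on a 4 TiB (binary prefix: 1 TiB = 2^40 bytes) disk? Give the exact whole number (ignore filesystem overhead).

767

Capacity: 4 TiB = 4,398,046,511,104 bytes
Per item: 5.73 GB = 5,730,000,000 bytes
⌊4,398,046,511,104 / 5,730,000,000⌋ = 767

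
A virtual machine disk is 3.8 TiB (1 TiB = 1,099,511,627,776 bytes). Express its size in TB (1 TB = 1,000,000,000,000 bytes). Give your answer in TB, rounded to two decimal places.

3.8 TiB = 3.8 × 2^40 bytes = 4,178,144,185,548.8 bytes
1 TB = 1,000,000,000,000 bytes
4,178,144,185,548.8 / 1,000,000,000,000 = 4.18 TB

4.18 TB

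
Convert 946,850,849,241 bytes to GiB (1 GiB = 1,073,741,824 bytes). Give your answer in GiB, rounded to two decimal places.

881.82 GiB

946,850,849,241 bytes given.
1 GiB = 1,073,741,824 bytes
946,850,849,241 / 1,073,741,824 = 881.82 GiB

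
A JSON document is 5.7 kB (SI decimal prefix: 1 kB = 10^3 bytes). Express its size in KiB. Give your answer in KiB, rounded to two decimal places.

5.57 KiB

5.7 kB = 5.7 × 10^3 bytes = 5,700 bytes
1 KiB = 1,024 bytes
5,700 / 1,024 = 5.57 KiB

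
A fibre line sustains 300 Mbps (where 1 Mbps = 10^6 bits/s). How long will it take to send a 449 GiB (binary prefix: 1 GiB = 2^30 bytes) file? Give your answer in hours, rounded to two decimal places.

3.57 hours

449 GiB = 482,110,078,976 bytes = 3,856,880,631,808 bits
300 Mbps = 300,000,000 bits/s
time = 3,856,880,631,808 / 300,000,000 = 12,856.2688 s
12,856.2688 s / 3600 = 3.57 hours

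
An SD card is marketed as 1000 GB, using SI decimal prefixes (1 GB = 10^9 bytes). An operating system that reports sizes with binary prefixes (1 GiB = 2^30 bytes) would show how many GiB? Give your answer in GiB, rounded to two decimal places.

931.32 GiB

1000 GB = 1000 × 10^9 bytes = 1,000,000,000,000 bytes
1 GiB = 1,073,741,824 bytes
1,000,000,000,000 / 1,073,741,824 = 931.32 GiB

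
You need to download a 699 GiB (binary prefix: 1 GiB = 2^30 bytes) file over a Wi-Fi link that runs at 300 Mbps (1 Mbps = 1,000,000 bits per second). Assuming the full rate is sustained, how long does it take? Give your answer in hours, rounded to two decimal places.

5.56 hours

699 GiB = 750,545,534,976 bytes = 6,004,364,279,808 bits
300 Mbps = 300,000,000 bits/s
time = 6,004,364,279,808 / 300,000,000 = 20,014.5476 s
20,014.5476 s / 3600 = 5.56 hours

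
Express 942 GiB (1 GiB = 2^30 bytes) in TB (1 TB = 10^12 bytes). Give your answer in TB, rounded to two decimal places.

1.01 TB

942 GiB = 942 × 2^30 bytes = 1,011,464,798,208 bytes
1 TB = 10^12 bytes = 1,000,000,000,000 bytes
1,011,464,798,208 / 1,000,000,000,000 = 1.01 TB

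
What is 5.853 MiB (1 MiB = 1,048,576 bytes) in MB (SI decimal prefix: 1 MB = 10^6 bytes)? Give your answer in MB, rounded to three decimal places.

5.853 MiB × 1,048,576 bytes/MiB = 6,137,315.328 bytes
1 MB = 10^6 bytes = 1,000,000 bytes
6,137,315.328 / 1,000,000 = 6.137 MB

6.137 MB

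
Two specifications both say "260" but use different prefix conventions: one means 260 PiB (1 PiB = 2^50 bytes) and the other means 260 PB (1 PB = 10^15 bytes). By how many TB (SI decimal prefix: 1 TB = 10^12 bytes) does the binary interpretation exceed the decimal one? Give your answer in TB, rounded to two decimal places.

260 PiB = 260 × 1,125,899,906,842,624 = 292,733,975,779,082,240 bytes
260 PB = 260 × 1,000,000,000,000,000 = 260,000,000,000,000,000 bytes
difference = 32,733,975,779,082,240 bytes
32,733,975,779,082,240 / 1,000,000,000,000 = 32,733.98 TB

32,733.98 TB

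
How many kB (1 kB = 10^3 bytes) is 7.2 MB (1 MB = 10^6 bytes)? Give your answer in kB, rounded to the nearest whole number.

7,200 kB

7.2 MB × 1,000,000 bytes/MB = 7,200,000 bytes
1 kB = 1,000 bytes
7,200,000 / 1,000 = 7,200 kB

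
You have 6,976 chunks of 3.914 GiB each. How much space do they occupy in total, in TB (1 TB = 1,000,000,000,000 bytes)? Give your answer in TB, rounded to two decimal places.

29.32 TB

Total = 6,976 × 3.914 GiB = 27304.064 GiB
= 27304.064 × 1,073,741,824 bytes = 29,317,515,481,972.736 bytes
1 TB = 1,000,000,000,000 bytes
29,317,515,481,972.736 / 1,000,000,000,000 = 29.32 TB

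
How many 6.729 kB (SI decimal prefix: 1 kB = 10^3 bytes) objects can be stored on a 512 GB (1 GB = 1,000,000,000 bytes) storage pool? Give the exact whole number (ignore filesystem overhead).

Capacity: 512 GB = 512,000,000,000 bytes
Per item: 6.729 kB = 6,729 bytes
⌊512,000,000,000 / 6,729⌋ = 76,088,571

76,088,571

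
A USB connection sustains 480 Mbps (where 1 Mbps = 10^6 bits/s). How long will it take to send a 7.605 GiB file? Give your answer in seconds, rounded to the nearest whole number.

7.605 GiB = 8,165,806,571.52 bytes = 65,326,452,572.16 bits
480 Mbps = 480,000,000 bits/s
time = 65,326,452,572.16 / 480,000,000 = 136 s

136 seconds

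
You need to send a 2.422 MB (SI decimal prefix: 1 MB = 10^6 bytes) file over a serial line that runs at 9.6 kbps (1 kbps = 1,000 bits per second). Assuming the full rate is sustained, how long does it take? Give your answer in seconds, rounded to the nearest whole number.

2.422 MB = 2,422,000 bytes = 19,376,000 bits
9.6 kbps = 9,600 bits/s
time = 19,376,000 / 9,600 = 2,018 s

2,018 seconds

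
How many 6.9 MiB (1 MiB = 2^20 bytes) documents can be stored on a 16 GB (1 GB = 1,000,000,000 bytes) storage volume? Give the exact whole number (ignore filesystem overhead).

Capacity: 16 GB = 16,000,000,000 bytes
Per item: 6.9 MiB = 7,235,174.4 bytes
⌊16,000,000,000 / 7,235,174.4⌋ = 2,211

2,211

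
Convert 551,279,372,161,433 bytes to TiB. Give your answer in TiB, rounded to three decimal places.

551,279,372,161,433 bytes given.
1 TiB = 1,099,511,627,776 bytes
551,279,372,161,433 / 1,099,511,627,776 = 501.386 TiB

501.386 TiB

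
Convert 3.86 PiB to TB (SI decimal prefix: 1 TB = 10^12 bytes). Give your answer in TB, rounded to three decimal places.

4,345.974 TB

3.86 PiB = 3.86 × 2^50 bytes = 4,345,973,640,412,528.64 bytes
1 TB = 10^12 bytes = 1,000,000,000,000 bytes
4,345,973,640,412,528.64 / 1,000,000,000,000 = 4,345.974 TB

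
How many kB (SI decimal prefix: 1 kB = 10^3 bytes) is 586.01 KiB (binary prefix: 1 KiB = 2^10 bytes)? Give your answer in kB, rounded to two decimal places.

600.07 kB

586.01 KiB = 586.01 × 2^10 bytes = 600,074.24 bytes
1 kB = 1,000 bytes
600,074.24 / 1,000 = 600.07 kB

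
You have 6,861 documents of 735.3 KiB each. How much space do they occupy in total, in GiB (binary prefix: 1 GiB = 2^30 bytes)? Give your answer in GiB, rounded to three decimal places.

Total = 6,861 × 735.3 KiB = 5044893.3 KiB
= 5044893.3 × 1,024 bytes = 5,165,970,739.2 bytes
1 GiB = 1,073,741,824 bytes
5,165,970,739.2 / 1,073,741,824 = 4.811 GiB

4.811 GiB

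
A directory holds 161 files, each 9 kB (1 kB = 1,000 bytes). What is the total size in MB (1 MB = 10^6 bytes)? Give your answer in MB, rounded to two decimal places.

1.45 MB

Total = 161 × 9 kB = 1449 kB
= 1449 × 1,000 bytes = 1,449,000 bytes
1 MB = 1,000,000 bytes
1,449,000 / 1,000,000 = 1.45 MB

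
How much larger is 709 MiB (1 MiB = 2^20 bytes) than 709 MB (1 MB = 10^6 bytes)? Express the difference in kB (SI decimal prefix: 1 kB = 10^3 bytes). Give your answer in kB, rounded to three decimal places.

34,440.384 kB

709 MiB = 709 × 1,048,576 = 743,440,384 bytes
709 MB = 709 × 1,000,000 = 709,000,000 bytes
difference = 34,440,384 bytes
34,440,384 / 1,000 = 34,440.384 kB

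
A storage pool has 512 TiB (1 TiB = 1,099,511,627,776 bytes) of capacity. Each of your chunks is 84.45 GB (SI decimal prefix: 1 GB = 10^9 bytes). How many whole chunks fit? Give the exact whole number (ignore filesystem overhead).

Capacity: 512 TiB = 562,949,953,421,312 bytes
Per item: 84.45 GB = 84,450,000,000 bytes
⌊562,949,953,421,312 / 84,450,000,000⌋ = 6,666

6,666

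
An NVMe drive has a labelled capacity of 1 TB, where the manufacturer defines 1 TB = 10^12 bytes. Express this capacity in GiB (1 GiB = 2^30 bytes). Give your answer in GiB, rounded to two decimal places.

1 TB = 1 × 10^12 bytes = 1,000,000,000,000 bytes
1 GiB = 1,073,741,824 bytes
1,000,000,000,000 / 1,073,741,824 = 931.32 GiB

931.32 GiB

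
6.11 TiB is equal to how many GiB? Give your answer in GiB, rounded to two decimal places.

6.11 TiB × 1,099,511,627,776 bytes/TiB = 6,718,016,045,711.36 bytes
1 GiB = 2^30 bytes = 1,073,741,824 bytes
6,718,016,045,711.36 / 1,073,741,824 = 6,256.64 GiB

6,256.64 GiB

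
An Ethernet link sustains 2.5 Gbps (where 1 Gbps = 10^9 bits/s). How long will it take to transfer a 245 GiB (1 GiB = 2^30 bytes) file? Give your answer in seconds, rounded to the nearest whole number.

842 seconds

245 GiB = 263,066,746,880 bytes = 2,104,533,975,040 bits
2.5 Gbps = 2,500,000,000 bits/s
time = 2,104,533,975,040 / 2,500,000,000 = 842 s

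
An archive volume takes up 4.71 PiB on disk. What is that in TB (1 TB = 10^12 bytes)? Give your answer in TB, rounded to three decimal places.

4.71 PiB = 4.71 × 2^50 bytes = 5,302,988,561,228,759.04 bytes
1 TB = 1,000,000,000,000 bytes
5,302,988,561,228,759.04 / 1,000,000,000,000 = 5,302.989 TB

5,302.989 TB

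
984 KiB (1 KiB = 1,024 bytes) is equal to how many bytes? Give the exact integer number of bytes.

1,007,616 bytes

984 × 1,024 = 1,007,616 bytes  (1 KiB = 2^10 bytes)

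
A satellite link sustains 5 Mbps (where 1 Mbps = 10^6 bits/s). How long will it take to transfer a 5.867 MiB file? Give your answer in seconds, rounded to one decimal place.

5.867 MiB = 6,151,995.392 bytes = 49,215,963.136 bits
5 Mbps = 5,000,000 bits/s
time = 49,215,963.136 / 5,000,000 = 9.8 s

9.8 seconds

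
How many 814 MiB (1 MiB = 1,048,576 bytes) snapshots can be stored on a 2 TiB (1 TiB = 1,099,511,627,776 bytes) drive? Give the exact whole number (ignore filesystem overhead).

Capacity: 2 TiB = 2,199,023,255,552 bytes
Per item: 814 MiB = 853,540,864 bytes
⌊2,199,023,255,552 / 853,540,864⌋ = 2,576

2,576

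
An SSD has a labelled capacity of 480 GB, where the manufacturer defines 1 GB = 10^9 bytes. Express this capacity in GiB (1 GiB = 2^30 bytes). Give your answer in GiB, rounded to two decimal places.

447.03 GiB

480 GB × 1,000,000,000 bytes/GB = 480,000,000,000 bytes
1 GiB = 2^30 bytes = 1,073,741,824 bytes
480,000,000,000 / 1,073,741,824 = 447.03 GiB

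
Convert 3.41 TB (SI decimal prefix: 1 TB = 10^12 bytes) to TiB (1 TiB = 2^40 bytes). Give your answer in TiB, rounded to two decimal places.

3.10 TiB

3.41 TB = 3.41 × 10^12 bytes = 3,410,000,000,000 bytes
1 TiB = 1,099,511,627,776 bytes
3,410,000,000,000 / 1,099,511,627,776 = 3.10 TiB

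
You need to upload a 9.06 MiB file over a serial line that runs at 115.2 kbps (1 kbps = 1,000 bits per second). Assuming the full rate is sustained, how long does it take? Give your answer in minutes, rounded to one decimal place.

9.06 MiB = 9,500,098.56 bytes = 76,000,788.48 bits
115.2 kbps = 115,200 bits/s
time = 76,000,788.48 / 115,200 = 659.73 s
659.73 s / 60 = 11.0 minutes

11.0 minutes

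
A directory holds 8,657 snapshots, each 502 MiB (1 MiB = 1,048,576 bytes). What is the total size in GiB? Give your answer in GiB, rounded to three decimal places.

4,243.959 GiB

Total = 8,657 × 502 MiB = 4,345,814 MiB
= 4,345,814 × 1,048,576 bytes = 4,556,916,260,864 bytes
1 GiB = 1,073,741,824 bytes
4,556,916,260,864 / 1,073,741,824 = 4,243.959 GiB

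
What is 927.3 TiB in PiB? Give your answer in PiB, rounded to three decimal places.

0.906 PiB

927.3 TiB × 1,099,511,627,776 bytes/TiB = 1,019,577,132,436,684.8 bytes
1 PiB = 2^50 bytes = 1,125,899,906,842,624 bytes
1,019,577,132,436,684.8 / 1,125,899,906,842,624 = 0.906 PiB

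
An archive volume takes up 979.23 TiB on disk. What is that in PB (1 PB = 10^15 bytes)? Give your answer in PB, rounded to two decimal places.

979.23 TiB = 979.23 × 2^40 bytes = 1,076,674,771,267,092.48 bytes
1 PB = 10^15 bytes = 1,000,000,000,000,000 bytes
1,076,674,771,267,092.48 / 1,000,000,000,000,000 = 1.08 PB

1.08 PB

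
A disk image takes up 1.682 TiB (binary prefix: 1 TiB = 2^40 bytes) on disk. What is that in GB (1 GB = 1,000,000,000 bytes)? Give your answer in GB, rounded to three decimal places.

1.682 TiB = 1.682 × 2^40 bytes = 1,849,378,557,919.232 bytes
1 GB = 10^9 bytes = 1,000,000,000 bytes
1,849,378,557,919.232 / 1,000,000,000 = 1,849.379 GB

1,849.379 GB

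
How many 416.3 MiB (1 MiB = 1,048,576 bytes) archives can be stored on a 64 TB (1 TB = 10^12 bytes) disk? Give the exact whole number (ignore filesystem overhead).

Capacity: 64 TB = 64,000,000,000,000 bytes
Per item: 416.3 MiB = 436,522,188.8 bytes
⌊64,000,000,000,000 / 436,522,188.8⌋ = 146,613

146,613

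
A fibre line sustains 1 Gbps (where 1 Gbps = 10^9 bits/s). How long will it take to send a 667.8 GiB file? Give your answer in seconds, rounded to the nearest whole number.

5,736 seconds

667.8 GiB = 717,044,790,067.2 bytes = 5,736,358,320,537.6 bits
1 Gbps = 1,000,000,000 bits/s
time = 5,736,358,320,537.6 / 1,000,000,000 = 5,736 s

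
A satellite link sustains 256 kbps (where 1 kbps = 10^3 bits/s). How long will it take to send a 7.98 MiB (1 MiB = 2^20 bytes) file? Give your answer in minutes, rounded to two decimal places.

7.98 MiB = 8,367,636.48 bytes = 66,941,091.84 bits
256 kbps = 256,000 bits/s
time = 66,941,091.84 / 256,000 = 261.489 s
261.489 s / 60 = 4.36 minutes

4.36 minutes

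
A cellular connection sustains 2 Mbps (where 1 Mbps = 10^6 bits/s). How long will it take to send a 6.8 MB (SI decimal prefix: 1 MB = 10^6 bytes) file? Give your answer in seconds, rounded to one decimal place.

6.8 MB = 6,800,000 bytes = 54,400,000 bits
2 Mbps = 2,000,000 bits/s
time = 54,400,000 / 2,000,000 = 27.2 s

27.2 seconds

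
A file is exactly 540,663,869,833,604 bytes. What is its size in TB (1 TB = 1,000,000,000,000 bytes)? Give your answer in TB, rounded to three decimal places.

540,663,869,833,604 bytes given.
1 TB = 10^12 bytes = 1,000,000,000,000 bytes
540,663,869,833,604 / 1,000,000,000,000 = 540.664 TB

540.664 TB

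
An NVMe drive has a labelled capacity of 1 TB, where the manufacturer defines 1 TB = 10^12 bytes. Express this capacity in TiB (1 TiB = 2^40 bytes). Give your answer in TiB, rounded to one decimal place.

0.9 TiB

1 TB × 1,000,000,000,000 bytes/TB = 1,000,000,000,000 bytes
1 TiB = 2^40 bytes = 1,099,511,627,776 bytes
1,000,000,000,000 / 1,099,511,627,776 = 0.9 TiB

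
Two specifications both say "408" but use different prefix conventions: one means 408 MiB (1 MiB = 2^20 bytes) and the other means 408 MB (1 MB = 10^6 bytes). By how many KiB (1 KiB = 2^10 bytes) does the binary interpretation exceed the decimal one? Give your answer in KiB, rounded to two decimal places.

19,354.50 KiB

408 MiB = 408 × 1,048,576 = 427,819,008 bytes
408 MB = 408 × 1,000,000 = 408,000,000 bytes
difference = 19,819,008 bytes
19,819,008 / 1,024 = 19,354.50 KiB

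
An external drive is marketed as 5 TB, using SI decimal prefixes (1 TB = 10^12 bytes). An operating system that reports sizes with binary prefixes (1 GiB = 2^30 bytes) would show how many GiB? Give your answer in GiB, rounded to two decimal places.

4,656.61 GiB

5 TB = 5 × 10^12 bytes = 5,000,000,000,000 bytes
1 GiB = 1,073,741,824 bytes
5,000,000,000,000 / 1,073,741,824 = 4,656.61 GiB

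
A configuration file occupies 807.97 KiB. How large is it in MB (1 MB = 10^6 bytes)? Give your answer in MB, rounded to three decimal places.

807.97 KiB = 807.97 × 2^10 bytes = 827,361.28 bytes
1 MB = 1,000,000 bytes
827,361.28 / 1,000,000 = 0.827 MB

0.827 MB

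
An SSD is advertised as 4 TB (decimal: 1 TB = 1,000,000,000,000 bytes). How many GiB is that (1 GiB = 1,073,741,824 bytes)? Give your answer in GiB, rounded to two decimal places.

4 TB = 4 × 10^12 bytes = 4,000,000,000,000 bytes
1 GiB = 1,073,741,824 bytes
4,000,000,000,000 / 1,073,741,824 = 3,725.29 GiB

3,725.29 GiB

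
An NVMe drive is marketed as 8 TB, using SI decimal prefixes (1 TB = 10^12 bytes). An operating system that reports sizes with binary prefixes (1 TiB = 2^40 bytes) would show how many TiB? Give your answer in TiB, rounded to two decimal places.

7.28 TiB

8 TB × 1,000,000,000,000 bytes/TB = 8,000,000,000,000 bytes
1 TiB = 2^40 bytes = 1,099,511,627,776 bytes
8,000,000,000,000 / 1,099,511,627,776 = 7.28 TiB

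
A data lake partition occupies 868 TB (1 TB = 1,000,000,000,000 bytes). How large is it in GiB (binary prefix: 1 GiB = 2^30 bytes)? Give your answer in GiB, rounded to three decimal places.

808,387.995 GiB

868 TB = 868 × 10^12 bytes = 868,000,000,000,000 bytes
1 GiB = 2^30 bytes = 1,073,741,824 bytes
868,000,000,000,000 / 1,073,741,824 = 808,387.995 GiB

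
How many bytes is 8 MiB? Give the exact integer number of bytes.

8,388,608 bytes

8 × 1,048,576 = 8,388,608 bytes  (1 MiB = 2^20 bytes)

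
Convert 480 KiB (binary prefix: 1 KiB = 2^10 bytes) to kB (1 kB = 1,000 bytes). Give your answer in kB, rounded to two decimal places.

491.52 kB

480 KiB = 480 × 2^10 bytes = 491,520 bytes
1 kB = 1,000 bytes
491,520 / 1,000 = 491.52 kB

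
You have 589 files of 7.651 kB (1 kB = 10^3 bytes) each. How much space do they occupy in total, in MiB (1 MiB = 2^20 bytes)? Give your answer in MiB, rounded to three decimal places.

4.298 MiB

Total = 589 × 7.651 kB = 4506.439 kB
= 4506.439 × 1,000 bytes = 4,506,439 bytes
1 MiB = 1,048,576 bytes
4,506,439 / 1,048,576 = 4.298 MiB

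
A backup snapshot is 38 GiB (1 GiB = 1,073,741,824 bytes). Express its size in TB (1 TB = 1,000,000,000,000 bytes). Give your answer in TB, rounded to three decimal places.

38 GiB × 1,073,741,824 bytes/GiB = 40,802,189,312 bytes
1 TB = 1,000,000,000,000 bytes
40,802,189,312 / 1,000,000,000,000 = 0.041 TB

0.041 TB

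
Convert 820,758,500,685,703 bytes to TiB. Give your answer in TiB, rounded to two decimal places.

746.48 TiB

820,758,500,685,703 bytes given.
1 TiB = 1,099,511,627,776 bytes
820,758,500,685,703 / 1,099,511,627,776 = 746.48 TiB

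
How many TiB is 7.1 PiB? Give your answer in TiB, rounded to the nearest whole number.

7,270 TiB

7.1 PiB = 7.1 × 2^50 bytes = 7,993,889,338,582,630.4 bytes
1 TiB = 1,099,511,627,776 bytes
7,993,889,338,582,630.4 / 1,099,511,627,776 = 7,270 TiB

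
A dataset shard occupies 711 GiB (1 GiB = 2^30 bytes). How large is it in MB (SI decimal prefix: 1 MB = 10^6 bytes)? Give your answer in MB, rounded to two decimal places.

711 GiB = 711 × 2^30 bytes = 763,430,436,864 bytes
1 MB = 10^6 bytes = 1,000,000 bytes
763,430,436,864 / 1,000,000 = 763,430.44 MB

763,430.44 MB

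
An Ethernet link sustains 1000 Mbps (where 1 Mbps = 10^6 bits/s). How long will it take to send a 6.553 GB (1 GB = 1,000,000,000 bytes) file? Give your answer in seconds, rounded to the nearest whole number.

6.553 GB = 6,553,000,000 bytes = 52,424,000,000 bits
1000 Mbps = 1,000,000,000 bits/s
time = 52,424,000,000 / 1,000,000,000 = 52 s

52 seconds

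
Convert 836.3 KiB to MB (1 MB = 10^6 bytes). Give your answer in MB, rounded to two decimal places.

0.86 MB

836.3 KiB = 836.3 × 2^10 bytes = 856,371.2 bytes
1 MB = 1,000,000 bytes
856,371.2 / 1,000,000 = 0.86 MB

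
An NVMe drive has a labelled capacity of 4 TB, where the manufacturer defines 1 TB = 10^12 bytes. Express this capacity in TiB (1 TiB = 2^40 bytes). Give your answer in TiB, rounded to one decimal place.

3.6 TiB

4 TB = 4 × 10^12 bytes = 4,000,000,000,000 bytes
1 TiB = 1,099,511,627,776 bytes
4,000,000,000,000 / 1,099,511,627,776 = 3.6 TiB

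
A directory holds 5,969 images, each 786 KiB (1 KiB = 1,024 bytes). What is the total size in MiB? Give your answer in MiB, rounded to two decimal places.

4,581.67 MiB

Total = 5,969 × 786 KiB = 4,691,634 KiB
= 4,691,634 × 1,024 bytes = 4,804,233,216 bytes
1 MiB = 1,048,576 bytes
4,804,233,216 / 1,048,576 = 4,581.67 MiB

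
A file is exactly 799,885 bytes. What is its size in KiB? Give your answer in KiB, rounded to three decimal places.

799,885 bytes given.
1 KiB = 1,024 bytes
799,885 / 1,024 = 781.138 KiB

781.138 KiB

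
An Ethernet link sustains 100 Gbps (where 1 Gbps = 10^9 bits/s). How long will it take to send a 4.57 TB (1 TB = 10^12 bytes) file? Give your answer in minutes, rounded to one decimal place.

4.57 TB = 4,570,000,000,000 bytes = 36,560,000,000,000 bits
100 Gbps = 100,000,000,000 bits/s
time = 36,560,000,000,000 / 100,000,000,000 = 365.60 s
365.60 s / 60 = 6.1 minutes

6.1 minutes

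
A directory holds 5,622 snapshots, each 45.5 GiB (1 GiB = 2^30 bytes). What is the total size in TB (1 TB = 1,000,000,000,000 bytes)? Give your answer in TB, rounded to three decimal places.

Total = 5,622 × 45.5 GiB = 255,801 GiB
= 255,801 × 1,073,741,824 bytes = 274,664,232,321,024 bytes
1 TB = 1,000,000,000,000 bytes
274,664,232,321,024 / 1,000,000,000,000 = 274.664 TB

274.664 TB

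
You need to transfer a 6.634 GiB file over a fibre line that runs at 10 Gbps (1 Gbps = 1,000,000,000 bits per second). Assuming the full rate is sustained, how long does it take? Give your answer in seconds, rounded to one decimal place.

6.634 GiB = 7,123,203,260.416 bytes = 56,985,626,083.328 bits
10 Gbps = 10,000,000,000 bits/s
time = 56,985,626,083.328 / 10,000,000,000 = 5.7 s

5.7 seconds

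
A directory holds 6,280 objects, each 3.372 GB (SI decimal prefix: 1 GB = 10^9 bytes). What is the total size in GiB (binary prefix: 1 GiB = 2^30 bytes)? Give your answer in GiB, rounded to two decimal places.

19,721.84 GiB

Total = 6,280 × 3.372 GB = 21176.16 GB
= 21176.16 × 1,000,000,000 bytes = 21,176,160,000,000 bytes
1 GiB = 1,073,741,824 bytes
21,176,160,000,000 / 1,073,741,824 = 19,721.84 GiB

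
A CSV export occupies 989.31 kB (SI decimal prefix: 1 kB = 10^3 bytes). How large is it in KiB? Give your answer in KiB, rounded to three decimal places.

966.123 KiB

989.31 kB = 989.31 × 10^3 bytes = 989,310 bytes
1 KiB = 1,024 bytes
989,310 / 1,024 = 966.123 KiB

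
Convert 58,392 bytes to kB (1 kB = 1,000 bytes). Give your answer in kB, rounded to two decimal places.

58,392 bytes given.
1 kB = 10^3 bytes = 1,000 bytes
58,392 / 1,000 = 58.39 kB

58.39 kB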